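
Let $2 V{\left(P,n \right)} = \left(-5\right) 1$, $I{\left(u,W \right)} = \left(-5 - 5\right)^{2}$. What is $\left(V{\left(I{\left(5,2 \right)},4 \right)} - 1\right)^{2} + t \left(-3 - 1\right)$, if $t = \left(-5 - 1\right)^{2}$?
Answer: $- \frac{527}{4} \approx -131.75$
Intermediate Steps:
$I{\left(u,W \right)} = 100$ ($I{\left(u,W \right)} = \left(-10\right)^{2} = 100$)
$V{\left(P,n \right)} = - \frac{5}{2}$ ($V{\left(P,n \right)} = \frac{\left(-5\right) 1}{2} = \frac{1}{2} \left(-5\right) = - \frac{5}{2}$)
$t = 36$ ($t = \left(-6\right)^{2} = 36$)
$\left(V{\left(I{\left(5,2 \right)},4 \right)} - 1\right)^{2} + t \left(-3 - 1\right) = \left(- \frac{5}{2} - 1\right)^{2} + 36 \left(-3 - 1\right) = \left(- \frac{7}{2}\right)^{2} + 36 \left(-3 - 1\right) = \frac{49}{4} + 36 \left(-4\right) = \frac{49}{4} - 144 = - \frac{527}{4}$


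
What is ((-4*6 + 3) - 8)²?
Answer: 841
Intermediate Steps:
((-4*6 + 3) - 8)² = ((-24 + 3) - 8)² = (-21 - 8)² = (-29)² = 841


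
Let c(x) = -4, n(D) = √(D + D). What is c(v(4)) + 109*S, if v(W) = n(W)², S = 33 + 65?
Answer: 10678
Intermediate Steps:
S = 98
n(D) = √2*√D (n(D) = √(2*D) = √2*√D)
v(W) = 2*W (v(W) = (√2*√W)² = 2*W)
c(v(4)) + 109*S = -4 + 109*98 = -4 + 10682 = 10678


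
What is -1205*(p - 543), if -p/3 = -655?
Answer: -1713510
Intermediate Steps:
p = 1965 (p = -3*(-655) = 1965)
-1205*(p - 543) = -1205*(1965 - 543) = -1205*1422 = -1713510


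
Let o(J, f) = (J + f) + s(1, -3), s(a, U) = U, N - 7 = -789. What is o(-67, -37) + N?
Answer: -889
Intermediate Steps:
N = -782 (N = 7 - 789 = -782)
o(J, f) = -3 + J + f (o(J, f) = (J + f) - 3 = -3 + J + f)
o(-67, -37) + N = (-3 - 67 - 37) - 782 = -107 - 782 = -889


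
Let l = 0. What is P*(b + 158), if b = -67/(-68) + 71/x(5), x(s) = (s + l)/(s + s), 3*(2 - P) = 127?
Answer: -2476507/204 ≈ -12140.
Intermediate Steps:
P = -121/3 (P = 2 - ⅓*127 = 2 - 127/3 = -121/3 ≈ -40.333)
x(s) = ½ (x(s) = (s + 0)/(s + s) = s/((2*s)) = s*(1/(2*s)) = ½)
b = 9723/68 (b = -67/(-68) + 71/(½) = -67*(-1/68) + 71*2 = 67/68 + 142 = 9723/68 ≈ 142.99)
P*(b + 158) = -121*(9723/68 + 158)/3 = -121/3*20467/68 = -2476507/204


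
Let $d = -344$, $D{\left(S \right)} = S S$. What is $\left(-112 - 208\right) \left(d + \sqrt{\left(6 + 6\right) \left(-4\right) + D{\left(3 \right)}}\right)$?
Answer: $110080 - 320 i \sqrt{39} \approx 1.1008 \cdot 10^{5} - 1998.4 i$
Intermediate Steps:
$D{\left(S \right)} = S^{2}$
$\left(-112 - 208\right) \left(d + \sqrt{\left(6 + 6\right) \left(-4\right) + D{\left(3 \right)}}\right) = \left(-112 - 208\right) \left(-344 + \sqrt{\left(6 + 6\right) \left(-4\right) + 3^{2}}\right) = \left(-112 - 208\right) \left(-344 + \sqrt{12 \left(-4\right) + 9}\right) = - 320 \left(-344 + \sqrt{-48 + 9}\right) = - 320 \left(-344 + \sqrt{-39}\right) = - 320 \left(-344 + i \sqrt{39}\right) = 110080 - 320 i \sqrt{39}$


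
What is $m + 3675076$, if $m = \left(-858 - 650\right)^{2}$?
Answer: $5949140$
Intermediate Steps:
$m = 2274064$ ($m = \left(-1508\right)^{2} = 2274064$)
$m + 3675076 = 2274064 + 3675076 = 5949140$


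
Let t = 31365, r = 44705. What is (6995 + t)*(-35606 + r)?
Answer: 349037640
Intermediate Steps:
(6995 + t)*(-35606 + r) = (6995 + 31365)*(-35606 + 44705) = 38360*9099 = 349037640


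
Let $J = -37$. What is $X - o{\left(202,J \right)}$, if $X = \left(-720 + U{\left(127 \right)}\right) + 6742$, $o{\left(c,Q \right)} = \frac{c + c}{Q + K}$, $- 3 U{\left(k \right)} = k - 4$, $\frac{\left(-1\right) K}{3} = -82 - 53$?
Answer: $\frac{550151}{92} \approx 5979.9$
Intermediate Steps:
$K = 405$ ($K = - 3 \left(-82 - 53\right) = \left(-3\right) \left(-135\right) = 405$)
$U{\left(k \right)} = \frac{4}{3} - \frac{k}{3}$ ($U{\left(k \right)} = - \frac{k - 4}{3} = - \frac{-4 + k}{3} = \frac{4}{3} - \frac{k}{3}$)
$o{\left(c,Q \right)} = \frac{2 c}{405 + Q}$ ($o{\left(c,Q \right)} = \frac{c + c}{Q + 405} = \frac{2 c}{405 + Q}$)
$X = 5981$ ($X = \left(-720 + \left(\frac{4}{3} - \frac{127}{3}\right)\right) + 6742 = \left(-720 - 41\right) + 6742 = -761 + 6742 = 5981$)
$X - o{\left(202,J \right)} = 5981 - 2 \cdot 202 \frac{1}{405 - 37} = 5981 - 2 \cdot 202 \cdot \frac{1}{368} = 5981 - \frac{101}{92} = \frac{550151}{92}$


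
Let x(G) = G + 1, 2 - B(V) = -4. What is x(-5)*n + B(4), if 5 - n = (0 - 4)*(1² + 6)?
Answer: -126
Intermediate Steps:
B(V) = 6 (B(V) = 2 - 1*(-4) = 2 + 4 = 6)
x(G) = 1 + G
n = 33 (n = 5 - (0 - 4)*(1² + 6) = 5 - (-4)*(1 + 6) = 5 - (-4)*7 = 5 - 1*(-28) = 5 + 28 = 33)
x(-5)*n + B(4) = (1 - 5)*33 + 6 = -4*33 + 6 = -132 + 6 = -126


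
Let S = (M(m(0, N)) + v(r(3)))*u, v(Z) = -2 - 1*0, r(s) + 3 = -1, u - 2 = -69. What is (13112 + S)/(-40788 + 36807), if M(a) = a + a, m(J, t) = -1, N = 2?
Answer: -4460/1327 ≈ -3.3610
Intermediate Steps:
u = -67 (u = 2 - 69 = -67)
M(a) = 2*a
r(s) = -4 (r(s) = -3 - 1 = -4)
v(Z) = -2 (v(Z) = -2 + 0 = -2)
S = 268 (S = (2*(-1) - 2)*(-67) = (-2 - 2)*(-67) = -4*(-67) = 268)
(13112 + S)/(-40788 + 36807) = (13112 + 268)/(-40788 + 36807) = 13380/(-3981) = 13380*(-1/3981) = -4460/1327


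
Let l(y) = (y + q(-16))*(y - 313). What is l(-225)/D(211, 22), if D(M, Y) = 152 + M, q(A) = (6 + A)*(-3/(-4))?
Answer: 41695/121 ≈ 344.59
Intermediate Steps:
q(A) = 9/2 + 3*A/4 (q(A) = (6 + A)*(-3*(-¼)) = (6 + A)*(¾) = 9/2 + 3*A/4)
l(y) = (-313 + y)*(-15/2 + y) (l(y) = (y + (9/2 + (¾)*(-16)))*(y - 313) = (y + (9/2 - 12))*(-313 + y) = (y - 15/2)*(-313 + y) = (-15/2 + y)*(-313 + y) = (-313 + y)*(-15/2 + y))
l(-225)/D(211, 22) = (4695/2 + (-225)² - 641/2*(-225))/(152 + 211) = (4695/2 + 50625 + 144225/2)/363 = 125085*(1/363) = 41695/121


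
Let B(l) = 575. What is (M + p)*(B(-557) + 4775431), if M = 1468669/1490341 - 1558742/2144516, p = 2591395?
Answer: 9889024942432603162243203/799015029989 ≈ 1.2377e+13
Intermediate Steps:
M = 413263529091/1598030059978 (M = 1468669*(1/1490341) - 1558742*1/2144516 = 1468669/1490341 - 779371/1072258 = 413263529091/1598030059978 ≈ 0.25861)
(M + p)*(B(-557) + 4775431) = (413263529091/1598030059978 + 2591395)*(575 + 4775431) = (4141127520540218401/1598030059978)*4776006 = 9889024942432603162243203/799015029989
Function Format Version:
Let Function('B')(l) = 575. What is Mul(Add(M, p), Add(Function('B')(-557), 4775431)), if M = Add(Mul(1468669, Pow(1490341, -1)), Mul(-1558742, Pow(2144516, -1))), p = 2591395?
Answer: Rational(9889024942432603162243203, 799015029989) ≈ 1.2377e+13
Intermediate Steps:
M = Rational(413263529091, 1598030059978) (M = Add(Mul(1468669, Rational(1, 1490341)), Mul(-1558742, Rational(1, 2144516))) = Add(Rational(1468669, 1490341), Rational(-779371, 1072258)) = Rational(413263529091, 1598030059978) ≈ 0.25861)
Mul(Add(M, p), Add(Function('B')(-557), 4775431)) = Mul(Add(Rational(413263529091, 1598030059978), 2591395), Add(575, 4775431)) = Mul(Rational(4141127520540218401, 1598030059978), 4776006) = Rational(9889024942432603162243203, 799015029989)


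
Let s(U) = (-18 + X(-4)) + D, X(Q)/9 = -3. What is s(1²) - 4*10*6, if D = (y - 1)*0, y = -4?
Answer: -285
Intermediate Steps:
X(Q) = -27 (X(Q) = 9*(-3) = -27)
D = 0 (D = (-4 - 1)*0 = -5*0 = 0)
s(U) = -45 (s(U) = (-18 - 27) + 0 = -45 + 0 = -45)
s(1²) - 4*10*6 = -45 - 4*10*6 = -45 - 40*6 = -45 - 240 = -285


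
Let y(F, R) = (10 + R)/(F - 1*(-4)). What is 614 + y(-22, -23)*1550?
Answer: 15601/9 ≈ 1733.4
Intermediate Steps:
y(F, R) = (10 + R)/(4 + F) (y(F, R) = (10 + R)/(F + 4) = (10 + R)/(4 + F))
614 + y(-22, -23)*1550 = 614 + ((10 - 23)/(4 - 22))*1550 = 614 + (-13/(-18))*1550 = 614 - 1/18*(-13)*1550 = 614 + (13/18)*1550 = 614 + 10075/9 = 15601/9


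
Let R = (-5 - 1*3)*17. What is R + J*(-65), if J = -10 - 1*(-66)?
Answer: -3776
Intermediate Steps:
R = -136 (R = (-5 - 3)*17 = -8*17 = -136)
J = 56 (J = -10 + 66 = 56)
R + J*(-65) = -136 + 56*(-65) = -136 - 3640 = -3776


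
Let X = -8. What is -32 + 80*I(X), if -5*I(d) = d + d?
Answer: 224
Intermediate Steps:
I(d) = -2*d/5 (I(d) = -(d + d)/5 = -2*d/5)
-32 + 80*I(X) = -32 + 80*(-⅖*(-8)) = -32 + 80*(16/5) = -32 + 256 = 224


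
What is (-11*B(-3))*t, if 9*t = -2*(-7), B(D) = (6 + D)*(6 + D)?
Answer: -154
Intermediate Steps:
B(D) = (6 + D)**2
t = 14/9 (t = (-2*(-7))/9 = (1/9)*14 = 14/9 ≈ 1.5556)
(-11*B(-3))*t = -11*(6 - 3)**2*(14/9) = -11*3**2*(14/9) = -11*9*(14/9) = -99*14/9 = -154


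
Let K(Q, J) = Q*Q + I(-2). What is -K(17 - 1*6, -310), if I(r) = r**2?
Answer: -125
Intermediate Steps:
K(Q, J) = 4 + Q**2 (K(Q, J) = Q*Q + (-2)**2 = Q**2 + 4 = 4 + Q**2)
-K(17 - 1*6, -310) = -(4 + (17 - 1*6)**2) = -(4 + (17 - 6)**2) = -(4 + 11**2) = -(4 + 121) = -1*125 = -125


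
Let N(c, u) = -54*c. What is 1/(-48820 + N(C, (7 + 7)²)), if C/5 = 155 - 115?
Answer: -1/59620 ≈ -1.6773e-5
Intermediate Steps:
C = 200 (C = 5*(155 - 115) = 5*40 = 200)
1/(-48820 + N(C, (7 + 7)²)) = 1/(-48820 - 54*200) = 1/(-48820 - 10800) = 1/(-59620) = -1/59620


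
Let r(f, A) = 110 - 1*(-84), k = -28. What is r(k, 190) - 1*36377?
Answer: -36183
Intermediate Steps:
r(f, A) = 194 (r(f, A) = 110 + 84 = 194)
r(k, 190) - 1*36377 = 194 - 1*36377 = 194 - 36377 = -36183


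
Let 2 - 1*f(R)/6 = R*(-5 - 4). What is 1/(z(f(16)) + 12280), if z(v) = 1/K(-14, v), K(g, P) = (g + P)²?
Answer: 743044/9124580321 ≈ 8.1433e-5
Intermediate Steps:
f(R) = 12 + 54*R (f(R) = 12 - 6*R*(-5 - 4) = 12 - 6*R*(-9) = 12 - (-54)*R = 12 + 54*R)
K(g, P) = (P + g)²
z(v) = (-14 + v)⁻² (z(v) = 1/((v - 14)²) = 1/((-14 + v)²) = (-14 + v)⁻²)
1/(z(f(16)) + 12280) = 1/((-14 + (12 + 54*16))⁻² + 12280) = 1/((-14 + (12 + 864))⁻² + 12280) = 1/((-14 + 876)⁻² + 12280) = 1/(862⁻² + 12280) = 1/(1/743044 + 12280) = 1/(9124580321/743044) = 743044/9124580321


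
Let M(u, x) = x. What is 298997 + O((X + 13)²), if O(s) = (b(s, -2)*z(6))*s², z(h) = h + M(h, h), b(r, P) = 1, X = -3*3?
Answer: 302069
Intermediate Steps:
X = -9
z(h) = 2*h (z(h) = h + h = 2*h)
O(s) = 12*s² (O(s) = (1*(2*6))*s² = (1*12)*s² = 12*s²)
298997 + O((X + 13)²) = 298997 + 12*((-9 + 13)²)² = 298997 + 12*(4²)² = 298997 + 12*16² = 298997 + 12*256 = 298997 + 3072 = 302069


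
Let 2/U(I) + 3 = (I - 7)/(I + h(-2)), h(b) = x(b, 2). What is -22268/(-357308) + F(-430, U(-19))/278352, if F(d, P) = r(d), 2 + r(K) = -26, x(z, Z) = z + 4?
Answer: 386771107/6216087276 ≈ 0.062221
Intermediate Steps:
x(z, Z) = 4 + z
r(K) = -28 (r(K) = -2 - 26 = -28)
h(b) = 4 + b
U(I) = 2/(-3 + (-7 + I)/(2 + I)) (U(I) = 2/(-3 + (I - 7)/(I + (4 - 2))) = 2/(-3 + (-7 + I)/(I + 2)) = 2/(-3 + (-7 + I)/(2 + I)))
F(d, P) = -28
-22268/(-357308) + F(-430, U(-19))/278352 = -22268/(-357308) - 28/278352 = -22268*(-1/357308) - 28*1/278352 = 5567/89327 - 7/69588 = 386771107/6216087276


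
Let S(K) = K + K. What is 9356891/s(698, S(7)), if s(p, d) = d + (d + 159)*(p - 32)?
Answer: 9356891/115232 ≈ 81.200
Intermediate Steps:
S(K) = 2*K
s(p, d) = d + (-32 + p)*(159 + d) (s(p, d) = d + (159 + d)*(-32 + p) = d + (-32 + p)*(159 + d))
9356891/s(698, S(7)) = 9356891/(-5088 - 62*7 + 159*698 + (2*7)*698) = 9356891/(-5088 - 31*14 + 110982 + 14*698) = 9356891/(-5088 - 434 + 110982 + 9772) = 9356891/115232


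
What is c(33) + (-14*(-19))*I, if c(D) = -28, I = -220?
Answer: -58548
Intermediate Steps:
c(33) + (-14*(-19))*I = -28 - 14*(-19)*(-220) = -28 + 266*(-220) = -28 - 58520 = -58548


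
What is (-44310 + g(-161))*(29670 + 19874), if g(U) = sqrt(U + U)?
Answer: -2195294640 + 49544*I*sqrt(322) ≈ -2.1953e+9 + 8.8904e+5*I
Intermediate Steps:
g(U) = sqrt(2)*sqrt(U) (g(U) = sqrt(2*U) = sqrt(2)*sqrt(U))
(-44310 + g(-161))*(29670 + 19874) = (-44310 + sqrt(2)*sqrt(-161))*(29670 + 19874) = (-44310 + sqrt(2)*(I*sqrt(161)))*49544 = (-44310 + I*sqrt(322))*49544 = -2195294640 + 49544*I*sqrt(322)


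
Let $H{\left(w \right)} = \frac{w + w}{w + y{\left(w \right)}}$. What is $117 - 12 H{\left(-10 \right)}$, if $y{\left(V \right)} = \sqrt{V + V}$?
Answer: $97 - 4 i \sqrt{5} \approx 97.0 - 8.9443 i$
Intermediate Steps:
$y{\left(V \right)} = \sqrt{2} \sqrt{V}$ ($y{\left(V \right)} = \sqrt{2 V} = \sqrt{2} \sqrt{V}$)
$H{\left(w \right)} = \frac{2 w}{w + \sqrt{2} \sqrt{w}}$ ($H{\left(w \right)} = \frac{w + w}{w + \sqrt{2} \sqrt{w}} = \frac{2 w}{w + \sqrt{2} \sqrt{w}}$)
$117 - 12 H{\left(-10 \right)} = 117 - 12 \cdot 2 \left(-10\right) \frac{1}{-10 + \sqrt{2} \sqrt{-10}} = 117 - 12 \cdot 2 \left(-10\right) \frac{1}{-10 + \sqrt{2} i \sqrt{10}} = 117 - 12 \cdot 2 \left(-10\right) \frac{1}{-10 + 2 i \sqrt{5}} = 117 - 12 \left(- \frac{20}{-10 + 2 i \sqrt{5}}\right) = 117 + \frac{240}{-10 + 2 i \sqrt{5}}$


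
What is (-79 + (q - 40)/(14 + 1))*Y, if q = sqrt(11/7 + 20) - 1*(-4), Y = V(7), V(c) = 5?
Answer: -407 + sqrt(1057)/21 ≈ -405.45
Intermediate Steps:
Y = 5
q = 4 + sqrt(1057)/7 (q = sqrt(11*(1/7) + 20) + 4 = sqrt(11/7 + 20) + 4 = sqrt(151/7) + 4 = sqrt(1057)/7 + 4 = 4 + sqrt(1057)/7 ≈ 8.6445)
(-79 + (q - 40)/(14 + 1))*Y = (-79 + ((4 + sqrt(1057)/7) - 40)/(14 + 1))*5 = (-79 + (-36 + sqrt(1057)/7)/15)*5 = (-79 + (-36 + sqrt(1057)/7)*(1/15))*5 = (-79 + (-12/5 + sqrt(1057)/105))*5 = (-407/5 + sqrt(1057)/105)*5 = -407 + sqrt(1057)/21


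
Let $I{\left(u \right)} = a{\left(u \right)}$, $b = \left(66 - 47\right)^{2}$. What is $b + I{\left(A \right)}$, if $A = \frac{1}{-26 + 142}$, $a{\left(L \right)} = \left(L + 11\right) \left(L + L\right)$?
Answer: $\frac{2430085}{6728} \approx 361.19$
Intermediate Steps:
$b = 361$ ($b = 19^{2} = 361$)
$a{\left(L \right)} = 2 L \left(11 + L\right)$ ($a{\left(L \right)} = \left(11 + L\right) 2 L = 2 L \left(11 + L\right)$)
$A = \frac{1}{116} \approx 0.0086207$
$I{\left(u \right)} = 2 u \left(11 + u\right)$
$b + I{\left(A \right)} = 361 + 2 \cdot \frac{1}{116} \left(11 + \frac{1}{116}\right) = 361 + 2 \cdot \frac{1}{116} \cdot \frac{1277}{116} = 361 + \frac{1277}{6728} = \frac{2430085}{6728}$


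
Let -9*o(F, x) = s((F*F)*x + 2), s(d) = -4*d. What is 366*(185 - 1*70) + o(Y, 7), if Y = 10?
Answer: 42402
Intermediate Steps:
o(F, x) = 8/9 + 4*x*F²/9 (o(F, x) = -(-4)*((F*F)*x + 2)/9 = -(-4)*(F²*x + 2)/9 = -(-4)*(x*F² + 2)/9 = -(-4)*(2 + x*F²)/9 = -(-8 - 4*x*F²)/9 = 8/9 + 4*x*F²/9)
366*(185 - 1*70) + o(Y, 7) = 366*(185 - 1*70) + (8/9 + (4/9)*7*10²) = 366*(185 - 70) + (8/9 + (4/9)*7*100) = 366*115 + (8/9 + 2800/9) = 42090 + 312 = 42402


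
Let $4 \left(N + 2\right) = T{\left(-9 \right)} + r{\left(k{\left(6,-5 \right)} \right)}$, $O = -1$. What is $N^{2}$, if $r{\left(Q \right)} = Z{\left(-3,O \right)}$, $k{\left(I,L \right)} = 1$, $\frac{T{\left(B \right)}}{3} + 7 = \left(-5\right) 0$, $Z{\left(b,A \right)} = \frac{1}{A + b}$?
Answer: $\frac{13689}{256} \approx 53.473$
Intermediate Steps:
$T{\left(B \right)} = -21$ ($T{\left(B \right)} = -21 + 3 \left(\left(-5\right) 0\right) = -21 + 3 \cdot 0 = -21 + 0 = -21$)
$r{\left(Q \right)} = - \frac{1}{4}$ ($r{\left(Q \right)} = \frac{1}{-1 - 3} = \frac{1}{-4} = - \frac{1}{4}$)
$N = - \frac{117}{16}$ ($N = -2 + \frac{-21 - \frac{1}{4}}{4} = -2 + \frac{1}{4} \left(- \frac{85}{4}\right) = -2 - \frac{85}{16} = - \frac{117}{16} \approx -7.3125$)
$N^{2} = \left(- \frac{117}{16}\right)^{2} = \frac{13689}{256}$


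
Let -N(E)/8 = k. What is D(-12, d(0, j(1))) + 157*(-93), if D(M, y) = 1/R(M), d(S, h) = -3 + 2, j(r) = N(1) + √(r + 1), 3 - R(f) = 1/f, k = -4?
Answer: -540225/37 ≈ -14601.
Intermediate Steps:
N(E) = 32 (N(E) = -8*(-4) = 32)
R(f) = 3 - 1/f
j(r) = 32 + √(1 + r) (j(r) = 32 + √(r + 1) = 32 + √(1 + r))
d(S, h) = -1
D(M, y) = 1/(3 - 1/M)
D(-12, d(0, j(1))) + 157*(-93) = -12/(-1 + 3*(-12)) + 157*(-93) = -12/(-1 - 36) - 14601 = -12/(-37) - 14601 = -12*(-1/37) - 14601 = 12/37 - 14601 = -540225/37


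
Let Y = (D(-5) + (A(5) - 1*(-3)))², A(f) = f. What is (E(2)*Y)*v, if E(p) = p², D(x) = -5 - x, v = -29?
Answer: -7424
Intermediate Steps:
Y = 64 (Y = ((-5 - 1*(-5)) + (5 - 1*(-3)))² = ((-5 + 5) + (5 + 3))² = (0 + 8)² = 8² = 64)
(E(2)*Y)*v = (2²*64)*(-29) = (4*64)*(-29) = 256*(-29) = -7424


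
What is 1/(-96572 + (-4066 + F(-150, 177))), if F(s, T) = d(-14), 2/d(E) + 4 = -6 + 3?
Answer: -7/704468 ≈ -9.9366e-6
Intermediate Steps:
d(E) = -2/7 (d(E) = 2/(-4 + (-6 + 3)) = 2/(-4 - 3) = 2/(-7) = 2*(-⅐) = -2/7)
F(s, T) = -2/7
1/(-96572 + (-4066 + F(-150, 177))) = 1/(-96572 + (-4066 - 2/7)) = 1/(-96572 - 28464/7) = 1/(-704468/7) = -7/704468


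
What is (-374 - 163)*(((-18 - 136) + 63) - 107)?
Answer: 106326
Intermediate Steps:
(-374 - 163)*(((-18 - 136) + 63) - 107) = -537*((-154 + 63) - 107) = -537*(-91 - 107) = -537*(-198) = 106326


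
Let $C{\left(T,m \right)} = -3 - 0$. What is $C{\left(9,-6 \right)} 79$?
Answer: $-237$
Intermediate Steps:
$C{\left(T,m \right)} = -3$ ($C{\left(T,m \right)} = -3 + 0 = -3$)
$C{\left(9,-6 \right)} 79 = \left(-3\right) 79 = -237$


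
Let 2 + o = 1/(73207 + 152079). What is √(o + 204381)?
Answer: √10373007169909970/225286 ≈ 452.08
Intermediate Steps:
o = -450571/225286 (o = -2 + 1/(73207 + 152079) = -2 + 1/225286 = -450571/225286 ≈ -2.0000)
√(o + 204381) = √(-450571/225286 + 204381) = √(46043727395/225286) = √10373007169909970/225286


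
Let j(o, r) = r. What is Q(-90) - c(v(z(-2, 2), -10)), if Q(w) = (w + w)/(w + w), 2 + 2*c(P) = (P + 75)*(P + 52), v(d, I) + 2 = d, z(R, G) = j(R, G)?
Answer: -1948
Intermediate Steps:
z(R, G) = G
v(d, I) = -2 + d
c(P) = -1 + (52 + P)*(75 + P)/2 (c(P) = -1 + ((P + 75)*(P + 52))/2 = -1 + ((75 + P)*(52 + P))/2 = -1 + ((52 + P)*(75 + P))/2 = -1 + (52 + P)*(75 + P)/2)
Q(w) = 1 (Q(w) = (2*w)/((2*w)) = (2*w)*(1/(2*w)) = 1)
Q(-90) - c(v(z(-2, 2), -10)) = 1 - (1949 + (-2 + 2)**2/2 + 127*(-2 + 2)/2) = 1 - (1949 + (1/2)*0**2 + (127/2)*0) = 1 - (1949 + (1/2)*0 + 0) = 1 - (1949 + 0 + 0) = 1 - 1*1949 = 1 - 1949 = -1948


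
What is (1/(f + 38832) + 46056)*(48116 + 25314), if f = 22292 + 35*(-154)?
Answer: 13463312375725/3981 ≈ 3.3819e+9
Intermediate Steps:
f = 16902 (f = 22292 - 5390 = 16902)
(1/(f + 38832) + 46056)*(48116 + 25314) = (1/(16902 + 38832) + 46056)*(48116 + 25314) = (1/55734 + 46056)*73430 = (2566885105/55734)*73430 = 13463312375725/3981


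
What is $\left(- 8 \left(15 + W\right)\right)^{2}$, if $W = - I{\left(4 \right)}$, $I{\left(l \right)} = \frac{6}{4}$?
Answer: $11664$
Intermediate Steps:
$I{\left(l \right)} = \frac{3}{2}$ ($I{\left(l \right)} = 6 \cdot \frac{1}{4} = \frac{3}{2}$)
$W = - \frac{3}{2}$ ($W = \left(-1\right) \frac{3}{2} = - \frac{3}{2} \approx -1.5$)
$\left(- 8 \left(15 + W\right)\right)^{2} = \left(- 8 \left(15 - \frac{3}{2}\right)\right)^{2} = \left(\left(-8\right) \frac{27}{2}\right)^{2} = \left(-108\right)^{2} = 11664$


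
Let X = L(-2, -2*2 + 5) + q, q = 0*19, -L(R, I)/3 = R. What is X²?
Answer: 36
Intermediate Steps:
L(R, I) = -3*R
q = 0
X = 6 (X = -3*(-2) + 0 = 6 + 0 = 6)
X² = 6² = 36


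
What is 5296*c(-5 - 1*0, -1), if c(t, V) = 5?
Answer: 26480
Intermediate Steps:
5296*c(-5 - 1*0, -1) = 5296*5 = 26480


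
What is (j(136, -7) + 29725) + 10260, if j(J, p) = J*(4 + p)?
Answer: 39577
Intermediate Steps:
(j(136, -7) + 29725) + 10260 = (136*(4 - 7) + 29725) + 10260 = (136*(-3) + 29725) + 10260 = (-408 + 29725) + 10260 = 29317 + 10260 = 39577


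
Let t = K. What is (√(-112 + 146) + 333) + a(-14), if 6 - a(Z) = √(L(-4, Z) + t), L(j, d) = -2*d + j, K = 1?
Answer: 334 + √34 ≈ 339.83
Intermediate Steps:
L(j, d) = j - 2*d
t = 1
a(Z) = 6 - √(-3 - 2*Z) (a(Z) = 6 - √((-4 - 2*Z) + 1) = 6 - √(-3 - 2*Z))
(√(-112 + 146) + 333) + a(-14) = (√(-112 + 146) + 333) + (6 - √(-3 - 2*(-14))) = (√34 + 333) + (6 - √(-3 + 28)) = (333 + √34) + (6 - √25) = (333 + √34) + (6 - 1*5) = (333 + √34) + (6 - 5) = (333 + √34) + 1 = 334 + √34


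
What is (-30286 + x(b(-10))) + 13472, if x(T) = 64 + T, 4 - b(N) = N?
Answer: -16736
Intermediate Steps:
b(N) = 4 - N
(-30286 + x(b(-10))) + 13472 = (-30286 + (64 + (4 - 1*(-10)))) + 13472 = (-30286 + (64 + (4 + 10))) + 13472 = (-30286 + (64 + 14)) + 13472 = (-30286 + 78) + 13472 = -30208 + 13472 = -16736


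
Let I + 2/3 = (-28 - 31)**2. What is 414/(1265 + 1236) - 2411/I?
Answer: -13767159/26112941 ≈ -0.52722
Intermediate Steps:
I = 10441/3 (I = -2/3 + (-28 - 31)**2 = -2/3 + (-59)**2 = -2/3 + 3481 = 10441/3 ≈ 3480.3)
414/(1265 + 1236) - 2411/I = 414/(1265 + 1236) - 2411/10441/3 = 414/2501 - 2411*3/10441 = 414*(1/2501) - 7233/10441 = 414/2501 - 7233/10441 = -13767159/26112941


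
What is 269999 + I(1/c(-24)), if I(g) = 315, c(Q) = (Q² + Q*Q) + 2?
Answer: 270314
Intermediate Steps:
c(Q) = 2 + 2*Q² (c(Q) = (Q² + Q²) + 2 = 2*Q² + 2 = 2 + 2*Q²)
269999 + I(1/c(-24)) = 269999 + 315 = 270314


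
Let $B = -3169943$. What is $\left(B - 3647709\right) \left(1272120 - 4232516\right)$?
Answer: $20182949710192$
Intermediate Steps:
$\left(B - 3647709\right) \left(1272120 - 4232516\right) = \left(-3169943 - 3647709\right) \left(1272120 - 4232516\right) = \left(-6817652\right) \left(-2960396\right) = 20182949710192$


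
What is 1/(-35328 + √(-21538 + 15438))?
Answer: -8832/312018421 - 5*I*√61/624036842 ≈ -2.8306e-5 - 6.2578e-8*I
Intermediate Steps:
1/(-35328 + √(-21538 + 15438)) = 1/(-35328 + √(-6100)) = 1/(-35328 + 10*I*√61)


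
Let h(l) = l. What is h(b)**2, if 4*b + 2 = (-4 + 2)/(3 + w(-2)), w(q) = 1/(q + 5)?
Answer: 169/400 ≈ 0.42250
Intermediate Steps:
w(q) = 1/(5 + q)
b = -13/20 (b = -1/2 + ((-4 + 2)/(3 + 1/(5 - 2)))/4 = -1/2 + (-2/(3 + 1/3))/4 = -1/2 + (-2/10/3)/4 = -1/2 + (-2*3/10)/4 = -1/2 + (1/4)*(-3/5) = -1/2 - 3/20 = -13/20 ≈ -0.65000)
h(b)**2 = (-13/20)**2 = 169/400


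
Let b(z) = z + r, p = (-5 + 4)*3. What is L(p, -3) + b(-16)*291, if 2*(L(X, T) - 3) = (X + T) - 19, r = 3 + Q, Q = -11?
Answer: -13987/2 ≈ -6993.5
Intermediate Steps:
r = -8 (r = 3 - 11 = -8)
p = -3 (p = -1*3 = -3)
b(z) = -8 + z (b(z) = z - 8 = -8 + z)
L(X, T) = -13/2 + T/2 + X/2 (L(X, T) = 3 + ((X + T) - 19)/2 = 3 + ((T + X) - 19)/2 = 3 + (-19 + T + X)/2 = 3 + (-19/2 + T/2 + X/2) = -13/2 + T/2 + X/2)
L(p, -3) + b(-16)*291 = (-13/2 + (½)*(-3) + (½)*(-3)) + (-8 - 16)*291 = (-13/2 - 3/2 - 3/2) - 24*291 = -19/2 - 6984 = -13987/2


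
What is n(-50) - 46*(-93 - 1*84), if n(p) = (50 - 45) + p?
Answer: 8097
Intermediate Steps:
n(p) = 5 + p
n(-50) - 46*(-93 - 1*84) = (5 - 50) - 46*(-93 - 1*84) = -45 - 46*(-93 - 84) = -45 - 46*(-177) = -45 - 1*(-8142) = -45 + 8142 = 8097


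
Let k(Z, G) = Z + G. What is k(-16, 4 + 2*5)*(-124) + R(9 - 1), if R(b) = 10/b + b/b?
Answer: 1001/4 ≈ 250.25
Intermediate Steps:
k(Z, G) = G + Z
R(b) = 1 + 10/b (R(b) = 10/b + 1 = 1 + 10/b)
k(-16, 4 + 2*5)*(-124) + R(9 - 1) = ((4 + 2*5) - 16)*(-124) + (10 + (9 - 1))/(9 - 1) = ((4 + 10) - 16)*(-124) + (10 + 8)/8 = (14 - 16)*(-124) + (1/8)*18 = -2*(-124) + 9/4 = 248 + 9/4 = 1001/4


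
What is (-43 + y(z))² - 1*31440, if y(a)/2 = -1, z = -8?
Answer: -29415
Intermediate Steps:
y(a) = -2 (y(a) = 2*(-1) = -2)
(-43 + y(z))² - 1*31440 = (-43 - 2)² - 1*31440 = (-45)² - 31440 = 2025 - 31440 = -29415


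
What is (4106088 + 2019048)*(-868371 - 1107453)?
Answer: -12102190712064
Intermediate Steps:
(4106088 + 2019048)*(-868371 - 1107453) = 6125136*(-1975824) = -12102190712064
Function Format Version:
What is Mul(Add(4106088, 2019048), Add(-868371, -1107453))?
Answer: -12102190712064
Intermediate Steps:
Mul(Add(4106088, 2019048), Add(-868371, -1107453)) = Mul(6125136, -1975824) = -12102190712064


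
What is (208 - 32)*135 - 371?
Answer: 23389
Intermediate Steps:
(208 - 32)*135 - 371 = 176*135 - 371 = 23760 - 371 = 23389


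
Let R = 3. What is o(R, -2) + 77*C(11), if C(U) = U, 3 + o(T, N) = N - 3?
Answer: 839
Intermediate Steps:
o(T, N) = -6 + N (o(T, N) = -3 + (N - 3) = -3 + (-3 + N) = -6 + N)
o(R, -2) + 77*C(11) = (-6 - 2) + 77*11 = -8 + 847 = 839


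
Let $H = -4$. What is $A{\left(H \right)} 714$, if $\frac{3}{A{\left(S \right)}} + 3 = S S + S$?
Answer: $238$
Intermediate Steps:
$A{\left(S \right)} = \frac{3}{-3 + S + S^{2}}$ ($A{\left(S \right)} = \frac{3}{-3 + \left(S S + S\right)} = \frac{3}{-3 + \left(S^{2} + S\right)} = \frac{3}{-3 + \left(S + S^{2}\right)} = \frac{3}{-3 + S + S^{2}}$)
$A{\left(H \right)} 714 = \frac{3}{-3 - 4 + \left(-4\right)^{2}} \cdot 714 = \frac{3}{-3 - 4 + 16} \cdot 714 = \frac{3}{9} \cdot 714 = 3 \cdot \frac{1}{9} \cdot 714 = \frac{1}{3} \cdot 714 = 238$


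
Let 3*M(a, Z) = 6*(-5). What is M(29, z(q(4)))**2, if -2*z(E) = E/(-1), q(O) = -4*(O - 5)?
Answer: 100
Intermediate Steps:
q(O) = 20 - 4*O (q(O) = -4*(-5 + O) = 20 - 4*O)
z(E) = E/2 (z(E) = -E/(2*(-1)) = -E*(-1)/2 = -(-1)*E/2 = E/2)
M(a, Z) = -10 (M(a, Z) = (6*(-5))/3 = (1/3)*(-30) = -10)
M(29, z(q(4)))**2 = (-10)**2 = 100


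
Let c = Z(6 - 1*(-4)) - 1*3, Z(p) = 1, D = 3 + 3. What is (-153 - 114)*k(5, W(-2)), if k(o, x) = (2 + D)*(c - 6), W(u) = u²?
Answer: 17088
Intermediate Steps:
D = 6
c = -2 (c = 1 - 1*3 = 1 - 3 = -2)
k(o, x) = -64 (k(o, x) = (2 + 6)*(-2 - 6) = 8*(-8) = -64)
(-153 - 114)*k(5, W(-2)) = (-153 - 114)*(-64) = -267*(-64) = 17088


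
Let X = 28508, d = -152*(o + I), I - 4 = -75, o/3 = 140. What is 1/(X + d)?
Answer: -1/24540 ≈ -4.0750e-5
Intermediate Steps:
o = 420 (o = 3*140 = 420)
I = -71 (I = 4 - 75 = -71)
d = -53048 (d = -152*(420 - 71) = -152*349 = -53048)
1/(X + d) = 1/(28508 - 53048) = 1/(-24540) = -1/24540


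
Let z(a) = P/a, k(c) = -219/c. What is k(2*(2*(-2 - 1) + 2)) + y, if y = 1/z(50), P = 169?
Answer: 37411/1352 ≈ 27.671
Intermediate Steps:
z(a) = 169/a
y = 50/169 (y = 1/(169/50) = 50/169 ≈ 0.29586)
k(2*(2*(-2 - 1) + 2)) + y = -219*1/(2*(2*(-2 - 1) + 2)) + 50/169 = -219*1/(2*(2*(-3) + 2)) + 50/169 = -219*1/(2*(-6 + 2)) + 50/169 = -219/(2*(-4)) + 50/169 = -219/(-8) + 50/169 = -219*(-⅛) + 50/169 = 219/8 + 50/169 = 37411/1352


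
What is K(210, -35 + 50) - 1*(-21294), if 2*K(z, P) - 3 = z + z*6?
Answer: 44061/2 ≈ 22031.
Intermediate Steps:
K(z, P) = 3/2 + 7*z/2 (K(z, P) = 3/2 + (z + z*6)/2 = 3/2 + (z + 6*z)/2 = 3/2 + (7*z)/2 = 3/2 + 7*z/2)
K(210, -35 + 50) - 1*(-21294) = (3/2 + (7/2)*210) - 1*(-21294) = (3/2 + 735) + 21294 = 1473/2 + 21294 = 44061/2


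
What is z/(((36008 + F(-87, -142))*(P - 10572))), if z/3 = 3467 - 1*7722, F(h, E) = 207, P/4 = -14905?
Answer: 2553/508400656 ≈ 5.0216e-6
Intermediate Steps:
P = -59620 (P = 4*(-14905) = -59620)
z = -12765 (z = 3*(3467 - 1*7722) = 3*(3467 - 7722) = 3*(-4255) = -12765)
z/(((36008 + F(-87, -142))*(P - 10572))) = -12765*1/((-59620 - 10572)*(36008 + 207)) = -12765/(36215*(-70192)) = -12765/(-2542003280) = -12765*(-1/2542003280) = 2553/508400656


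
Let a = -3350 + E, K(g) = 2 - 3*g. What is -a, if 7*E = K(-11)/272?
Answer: 911195/272 ≈ 3350.0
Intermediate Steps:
E = 5/272 (E = ((2 - 3*(-11))/272)/7 = ((2 + 33)*(1/272))/7 = (35*(1/272))/7 = (⅐)*(35/272) = 5/272 ≈ 0.018382)
a = -911195/272 (a = -3350 + 5/272 = -911195/272 ≈ -3350.0)
-a = -1*(-911195/272) = 911195/272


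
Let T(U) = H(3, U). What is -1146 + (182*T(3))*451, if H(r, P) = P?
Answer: 245100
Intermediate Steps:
T(U) = U
-1146 + (182*T(3))*451 = -1146 + (182*3)*451 = -1146 + 546*451 = -1146 + 246246 = 245100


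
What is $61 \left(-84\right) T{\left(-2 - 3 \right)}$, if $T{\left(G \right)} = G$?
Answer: $25620$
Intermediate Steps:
$61 \left(-84\right) T{\left(-2 - 3 \right)} = 61 \left(-84\right) \left(-2 - 3\right) = \left(-5124\right) \left(-5\right) = 25620$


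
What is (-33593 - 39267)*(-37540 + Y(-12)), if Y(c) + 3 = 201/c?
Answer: 2736603385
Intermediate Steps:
Y(c) = -3 + 201/c
(-33593 - 39267)*(-37540 + Y(-12)) = (-33593 - 39267)*(-37540 + (-3 + 201/(-12))) = -72860*(-37540 + (-3 + 201*(-1/12))) = -72860*(-37540 + (-3 - 67/4)) = -72860*(-37540 - 79/4) = -72860*(-150239/4) = 2736603385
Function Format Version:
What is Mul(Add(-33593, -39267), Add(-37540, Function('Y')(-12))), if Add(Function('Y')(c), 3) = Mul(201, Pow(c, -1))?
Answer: 2736603385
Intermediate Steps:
Function('Y')(c) = Add(-3, Mul(201, Pow(c, -1)))
Mul(Add(-33593, -39267), Add(-37540, Function('Y')(-12))) = Mul(Add(-33593, -39267), Add(-37540, Add(-3, Mul(201, Pow(-12, -1))))) = Mul(-72860, Add(-37540, Add(-3, Mul(201, Rational(-1, 12))))) = Mul(-72860, Add(-37540, Add(-3, Rational(-67, 4)))) = Mul(-72860, Add(-37540, Rational(-79, 4))) = Mul(-72860, Rational(-150239, 4)) = 2736603385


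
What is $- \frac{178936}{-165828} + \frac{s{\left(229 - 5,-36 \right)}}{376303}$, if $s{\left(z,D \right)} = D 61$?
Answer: $\frac{16742498830}{15600393471} \approx 1.0732$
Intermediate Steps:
$s{\left(z,D \right)} = 61 D$
$- \frac{178936}{-165828} + \frac{s{\left(229 - 5,-36 \right)}}{376303} = - \frac{178936}{-165828} + \frac{61 \left(-36\right)}{376303} = \left(-178936\right) \left(- \frac{1}{165828}\right) - \frac{2196}{376303} = \frac{44734}{41457} - \frac{2196}{376303} = \frac{16742498830}{15600393471}$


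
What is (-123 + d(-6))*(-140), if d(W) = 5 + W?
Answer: 17360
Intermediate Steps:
(-123 + d(-6))*(-140) = (-123 + (5 - 6))*(-140) = (-123 - 1)*(-140) = -124*(-140) = 17360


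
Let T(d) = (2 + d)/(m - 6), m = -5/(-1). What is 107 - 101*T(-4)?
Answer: -95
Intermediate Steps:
m = 5 (m = -5*(-1) = 5)
T(d) = -2 - d (T(d) = (2 + d)/(5 - 6) = (2 + d)/(-1) = (2 + d)*(-1) = -2 - d)
107 - 101*T(-4) = 107 - 101*(-2 - 1*(-4)) = 107 - 101*(-2 + 4) = 107 - 101*2 = 107 - 202 = -95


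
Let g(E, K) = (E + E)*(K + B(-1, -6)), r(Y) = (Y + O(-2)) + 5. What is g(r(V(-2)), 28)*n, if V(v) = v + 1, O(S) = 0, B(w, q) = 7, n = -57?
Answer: -15960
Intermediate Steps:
V(v) = 1 + v
r(Y) = 5 + Y (r(Y) = (Y + 0) + 5 = Y + 5 = 5 + Y)
g(E, K) = 2*E*(7 + K) (g(E, K) = (E + E)*(K + 7) = (2*E)*(7 + K) = 2*E*(7 + K))
g(r(V(-2)), 28)*n = (2*(5 + (1 - 2))*(7 + 28))*(-57) = (2*(5 - 1)*35)*(-57) = (2*4*35)*(-57) = 280*(-57) = -15960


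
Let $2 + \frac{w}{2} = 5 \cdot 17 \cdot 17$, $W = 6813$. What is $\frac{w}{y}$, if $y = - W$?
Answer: $- \frac{962}{2271} \approx -0.4236$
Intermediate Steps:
$y = -6813$ ($y = \left(-1\right) 6813 = -6813$)
$w = 2886$ ($w = -4 + 2 \cdot 5 \cdot 17 \cdot 17 = -4 + 2 \cdot 85 \cdot 17 = -4 + 2 \cdot 1445 = -4 + 2890 = 2886$)
$\frac{w}{y} = \frac{2886}{-6813} = 2886 \left(- \frac{1}{6813}\right) = - \frac{962}{2271}$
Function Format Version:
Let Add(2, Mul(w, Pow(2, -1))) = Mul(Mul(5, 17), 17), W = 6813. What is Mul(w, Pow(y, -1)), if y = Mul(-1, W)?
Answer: Rational(-962, 2271) ≈ -0.42360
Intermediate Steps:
y = -6813 (y = Mul(-1, 6813) = -6813)
w = 2886 (w = Add(-4, Mul(2, Mul(Mul(5, 17), 17))) = Add(-4, Mul(2, Mul(85, 17))) = Add(-4, Mul(2, 1445)) = Add(-4, 2890) = 2886)
Mul(w, Pow(y, -1)) = Mul(2886, Pow(-6813, -1)) = Mul(2886, Rational(-1, 6813)) = Rational(-962, 2271)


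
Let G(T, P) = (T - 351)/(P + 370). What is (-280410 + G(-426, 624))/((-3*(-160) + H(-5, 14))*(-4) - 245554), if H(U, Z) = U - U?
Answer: 39818331/35141308 ≈ 1.1331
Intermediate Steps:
H(U, Z) = 0
G(T, P) = (-351 + T)/(370 + P)
(-280410 + G(-426, 624))/((-3*(-160) + H(-5, 14))*(-4) - 245554) = (-280410 + (-351 - 426)/(370 + 624))/((-3*(-160) + 0)*(-4) - 245554) = (-280410 - 777/994)/((480 + 0)*(-4) - 245554) = (-280410 + (1/994)*(-777))/(480*(-4) - 245554) = (-280410 - 111/142)/(-1920 - 245554) = -39818331/142/(-247474) = -39818331/142*(-1/247474) = 39818331/35141308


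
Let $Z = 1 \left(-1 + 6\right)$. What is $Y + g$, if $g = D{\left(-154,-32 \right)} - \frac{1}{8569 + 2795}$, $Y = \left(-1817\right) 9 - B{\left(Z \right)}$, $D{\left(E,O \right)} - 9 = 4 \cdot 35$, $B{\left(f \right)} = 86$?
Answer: $- \frac{185119561}{11364} \approx -16290.0$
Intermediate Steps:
$Z = 5$ ($Z = 1 \cdot 5 = 5$)
$D{\left(E,O \right)} = 149$ ($D{\left(E,O \right)} = 9 + 4 \cdot 35 = 9 + 140 = 149$)
$Y = -16439$ ($Y = \left(-1817\right) 9 - 86 = -16353 - 86 = -16439$)
$g = \frac{1693235}{11364}$ ($g = 149 - \frac{1}{8569 + 2795} = 149 - \frac{1}{11364} = \frac{1693235}{11364} \approx 149.0$)
$Y + g = -16439 + \frac{1693235}{11364} = - \frac{185119561}{11364}$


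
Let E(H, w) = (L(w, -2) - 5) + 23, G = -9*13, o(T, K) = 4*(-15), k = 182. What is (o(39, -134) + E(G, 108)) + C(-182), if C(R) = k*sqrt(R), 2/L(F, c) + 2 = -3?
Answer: -212/5 + 182*I*sqrt(182) ≈ -42.4 + 2455.3*I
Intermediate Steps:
L(F, c) = -2/5 (L(F, c) = 2/(-2 - 3) = 2/(-5) = 2*(-1/5) = -2/5)
o(T, K) = -60
G = -117
C(R) = 182*sqrt(R)
E(H, w) = 88/5 (E(H, w) = (-2/5 - 5) + 23 = -27/5 + 23 = 88/5)
(o(39, -134) + E(G, 108)) + C(-182) = (-60 + 88/5) + 182*sqrt(-182) = -212/5 + 182*(I*sqrt(182)) = -212/5 + 182*I*sqrt(182)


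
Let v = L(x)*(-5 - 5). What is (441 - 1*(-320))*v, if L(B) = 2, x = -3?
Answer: -15220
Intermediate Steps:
v = -20 (v = 2*(-5 - 5) = 2*(-10) = -20)
(441 - 1*(-320))*v = (441 - 1*(-320))*(-20) = (441 + 320)*(-20) = 761*(-20) = -15220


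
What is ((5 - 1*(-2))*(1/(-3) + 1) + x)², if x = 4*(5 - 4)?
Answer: 676/9 ≈ 75.111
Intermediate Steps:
x = 4 (x = 4*1 = 4)
((5 - 1*(-2))*(1/(-3) + 1) + x)² = ((5 - 1*(-2))*(1/(-3) + 1) + 4)² = ((5 + 2)*(-⅓ + 1) + 4)² = (7*(⅔) + 4)² = (14/3 + 4)² = (26/3)² = 676/9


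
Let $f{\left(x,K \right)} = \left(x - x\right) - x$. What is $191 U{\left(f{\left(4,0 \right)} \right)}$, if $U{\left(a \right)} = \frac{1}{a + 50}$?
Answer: $\frac{191}{46} \approx 4.1522$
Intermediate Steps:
$f{\left(x,K \right)} = - x$ ($f{\left(x,K \right)} = 0 - x = - x$)
$U{\left(a \right)} = \frac{1}{50 + a}$
$191 U{\left(f{\left(4,0 \right)} \right)} = \frac{191}{50 - 4} = \frac{191}{46}$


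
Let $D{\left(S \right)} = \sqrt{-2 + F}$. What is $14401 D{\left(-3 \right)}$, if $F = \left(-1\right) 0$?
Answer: $14401 i \sqrt{2} \approx 20366.0 i$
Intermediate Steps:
$F = 0$
$D{\left(S \right)} = i \sqrt{2}$ ($D{\left(S \right)} = \sqrt{-2 + 0} = \sqrt{-2} = i \sqrt{2}$)
$14401 D{\left(-3 \right)} = 14401 i \sqrt{2}$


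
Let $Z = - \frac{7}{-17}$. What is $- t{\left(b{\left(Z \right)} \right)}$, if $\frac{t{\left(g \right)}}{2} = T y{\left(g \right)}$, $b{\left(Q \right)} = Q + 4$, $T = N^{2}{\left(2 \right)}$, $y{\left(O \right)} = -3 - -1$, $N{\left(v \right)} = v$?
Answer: $16$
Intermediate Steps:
$Z = \frac{7}{17}$ ($Z = \left(-7\right) \left(- \frac{1}{17}\right) = \frac{7}{17} \approx 0.41176$)
$y{\left(O \right)} = -2$ ($y{\left(O \right)} = -3 + 1 = -2$)
$T = 4$ ($T = 2^{2} = 4$)
$b{\left(Q \right)} = 4 + Q$
$t{\left(g \right)} = -16$ ($t{\left(g \right)} = 2 \cdot 4 \left(-2\right) = 2 \left(-8\right) = -16$)
$- t{\left(b{\left(Z \right)} \right)} = \left(-1\right) \left(-16\right) = 16$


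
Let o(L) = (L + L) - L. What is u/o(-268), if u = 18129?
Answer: -18129/268 ≈ -67.646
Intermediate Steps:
o(L) = L (o(L) = 2*L - L = L)
u/o(-268) = 18129/(-268) = 18129*(-1/268) = -18129/268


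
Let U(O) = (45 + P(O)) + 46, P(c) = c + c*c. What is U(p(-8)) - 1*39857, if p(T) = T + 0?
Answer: -39710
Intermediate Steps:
P(c) = c + c²
p(T) = T
U(O) = 91 + O*(1 + O) (U(O) = (45 + O*(1 + O)) + 46 = 91 + O*(1 + O))
U(p(-8)) - 1*39857 = (91 - 8*(1 - 8)) - 1*39857 = (91 - 8*(-7)) - 39857 = (91 + 56) - 39857 = 147 - 39857 = -39710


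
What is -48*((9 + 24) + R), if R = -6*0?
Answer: -1584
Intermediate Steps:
R = 0
-48*((9 + 24) + R) = -48*((9 + 24) + 0) = -48*(33 + 0) = -48*33 = -1584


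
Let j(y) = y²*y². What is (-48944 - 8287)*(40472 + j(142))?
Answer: -23271690898008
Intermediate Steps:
j(y) = y⁴
(-48944 - 8287)*(40472 + j(142)) = (-48944 - 8287)*(40472 + 142⁴) = -57231*(40472 + 406586896) = -57231*406627368 = -23271690898008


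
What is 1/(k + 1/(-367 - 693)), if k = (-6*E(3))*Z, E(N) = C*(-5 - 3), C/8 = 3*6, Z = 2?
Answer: 1060/14653439 ≈ 7.2338e-5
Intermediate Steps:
C = 144 (C = 8*(3*6) = 8*18 = 144)
E(N) = -1152 (E(N) = 144*(-5 - 3) = 144*(-8) = -1152)
k = 13824 (k = -6*(-1152)*2 = 6912*2 = 13824)
1/(k + 1/(-367 - 693)) = 1/(13824 + 1/(-367 - 693)) = 1/(13824 + 1/(-1060)) = 1/(13824 - 1/1060) = 1/(14653439/1060) = 1060/14653439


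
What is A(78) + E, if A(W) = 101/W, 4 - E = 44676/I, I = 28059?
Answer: 2701213/729534 ≈ 3.7027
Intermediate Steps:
E = 22520/9353 (E = 4 - 44676/28059 = 4 - 1*14892/9353 = 4 - 14892/9353 = 22520/9353 ≈ 2.4078)
A(78) + E = 101/78 + 22520/9353 = 2701213/729534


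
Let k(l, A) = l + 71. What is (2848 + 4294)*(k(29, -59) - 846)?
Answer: -5327932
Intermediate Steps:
k(l, A) = 71 + l
(2848 + 4294)*(k(29, -59) - 846) = (2848 + 4294)*((71 + 29) - 846) = 7142*(100 - 846) = 7142*(-746) = -5327932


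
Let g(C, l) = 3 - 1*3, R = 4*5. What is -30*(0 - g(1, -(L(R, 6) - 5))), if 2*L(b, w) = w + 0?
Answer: 0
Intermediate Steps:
R = 20
L(b, w) = w/2 (L(b, w) = (w + 0)/2 = w/2)
g(C, l) = 0 (g(C, l) = 3 - 3 = 0)
-30*(0 - g(1, -(L(R, 6) - 5))) = -30*(0 - 1*0) = -30*(0 + 0) = -30*0 = 0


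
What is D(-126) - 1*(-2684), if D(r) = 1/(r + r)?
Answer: 676367/252 ≈ 2684.0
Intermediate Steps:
D(r) = 1/(2*r)
D(-126) - 1*(-2684) = (½)/(-126) - 1*(-2684) = (½)*(-1/126) + 2684 = -1/252 + 2684 = 676367/252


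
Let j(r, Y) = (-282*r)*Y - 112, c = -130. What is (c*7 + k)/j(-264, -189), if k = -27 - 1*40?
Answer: 977/14070784 ≈ 6.9435e-5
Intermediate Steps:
k = -67 (k = -27 - 40 = -67)
j(r, Y) = -112 - 282*Y*r (j(r, Y) = -282*Y*r - 112 = -112 - 282*Y*r)
(c*7 + k)/j(-264, -189) = (-130*7 - 67)/(-112 - 282*(-189)*(-264)) = (-910 - 67)/(-112 - 14070672) = -977/(-14070784) = -977*(-1/14070784) = 977/14070784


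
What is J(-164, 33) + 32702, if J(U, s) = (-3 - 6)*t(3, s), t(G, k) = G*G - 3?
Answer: 32648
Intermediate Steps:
t(G, k) = -3 + G² (t(G, k) = G² - 3 = -3 + G²)
J(U, s) = -54 (J(U, s) = (-3 - 6)*(-3 + 3²) = -9*(-3 + 9) = -9*6 = -54)
J(-164, 33) + 32702 = -54 + 32702 = 32648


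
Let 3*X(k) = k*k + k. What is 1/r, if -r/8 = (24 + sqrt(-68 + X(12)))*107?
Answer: -3/63344 + I/126688 ≈ -4.736e-5 + 7.8934e-6*I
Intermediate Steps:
X(k) = k/3 + k**2/3 (X(k) = (k*k + k)/3 = (k**2 + k)/3 = (k + k**2)/3 = k/3 + k**2/3)
r = -20544 - 3424*I (r = -8*(24 + sqrt(-68 + (1/3)*12*(1 + 12)))*107 = -8*(24 + sqrt(-68 + (1/3)*12*13))*107 = -8*(24 + sqrt(-68 + 52))*107 = -8*(24 + sqrt(-16))*107 = -8*(24 + 4*I)*107 = -8*(2568 + 428*I) = -20544 - 3424*I ≈ -20544.0 - 3424.0*I)
1/r = 1/(-20544 - 3424*I) = (-20544 + 3424*I)/433779712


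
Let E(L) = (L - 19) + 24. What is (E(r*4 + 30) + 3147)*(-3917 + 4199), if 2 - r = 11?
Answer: 887172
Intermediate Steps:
r = -9 (r = 2 - 1*11 = 2 - 11 = -9)
E(L) = 5 + L (E(L) = (-19 + L) + 24 = 5 + L)
(E(r*4 + 30) + 3147)*(-3917 + 4199) = ((5 + (-9*4 + 30)) + 3147)*(-3917 + 4199) = ((5 + (-36 + 30)) + 3147)*282 = ((5 - 6) + 3147)*282 = (-1 + 3147)*282 = 3146*282 = 887172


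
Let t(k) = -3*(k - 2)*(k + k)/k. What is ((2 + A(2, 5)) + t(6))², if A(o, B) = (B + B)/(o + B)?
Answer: 20736/49 ≈ 423.18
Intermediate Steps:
A(o, B) = 2*B/(B + o) (A(o, B) = (2*B)/(B + o) = 2*B/(B + o))
t(k) = 12 - 6*k (t(k) = -(-12 + 6*k) = -3*(-4 + 2*k) = 12 - 6*k)
((2 + A(2, 5)) + t(6))² = ((2 + 2*5/(5 + 2)) + (12 - 6*6))² = ((2 + 2*5/7) + (12 - 36))² = ((2 + 2*5*(⅐)) - 24)² = ((2 + 10/7) - 24)² = (24/7 - 24)² = (-144/7)² = 20736/49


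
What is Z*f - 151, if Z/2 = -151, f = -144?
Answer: 43337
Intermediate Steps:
Z = -302 (Z = 2*(-151) = -302)
Z*f - 151 = -302*(-144) - 151 = 43488 - 151 = 43337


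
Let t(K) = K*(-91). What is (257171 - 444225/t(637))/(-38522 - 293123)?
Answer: -14907875582/19224465715 ≈ -0.77546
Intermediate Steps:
t(K) = -91*K
(257171 - 444225/t(637))/(-38522 - 293123) = (257171 - 444225/((-91*637)))/(-38522 - 293123) = (257171 - 444225/(-57967))/(-331645) = (257171 - 444225*(-1/57967))*(-1/331645) = (257171 + 444225/57967)*(-1/331645) = (14907875582/57967)*(-1/331645) = -14907875582/19224465715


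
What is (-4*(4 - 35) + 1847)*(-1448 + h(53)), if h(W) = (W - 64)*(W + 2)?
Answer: -4046463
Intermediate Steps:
h(W) = (-64 + W)*(2 + W)
(-4*(4 - 35) + 1847)*(-1448 + h(53)) = (-4*(4 - 35) + 1847)*(-1448 + (-128 + 53² - 62*53)) = (-4*(-31) + 1847)*(-1448 + (-128 + 2809 - 3286)) = (124 + 1847)*(-1448 - 605) = 1971*(-2053) = -4046463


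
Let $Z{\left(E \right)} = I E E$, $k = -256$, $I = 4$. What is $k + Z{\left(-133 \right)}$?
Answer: $70500$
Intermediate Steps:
$Z{\left(E \right)} = 4 E^{2}$ ($Z{\left(E \right)} = 4 E E = 4 E^{2}$)
$k + Z{\left(-133 \right)} = -256 + 4 \left(-133\right)^{2} = -256 + 4 \cdot 17689 = -256 + 70756 = 70500$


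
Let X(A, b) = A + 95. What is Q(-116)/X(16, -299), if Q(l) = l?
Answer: -116/111 ≈ -1.0450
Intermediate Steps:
X(A, b) = 95 + A
Q(-116)/X(16, -299) = -116/(95 + 16) = -116/111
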